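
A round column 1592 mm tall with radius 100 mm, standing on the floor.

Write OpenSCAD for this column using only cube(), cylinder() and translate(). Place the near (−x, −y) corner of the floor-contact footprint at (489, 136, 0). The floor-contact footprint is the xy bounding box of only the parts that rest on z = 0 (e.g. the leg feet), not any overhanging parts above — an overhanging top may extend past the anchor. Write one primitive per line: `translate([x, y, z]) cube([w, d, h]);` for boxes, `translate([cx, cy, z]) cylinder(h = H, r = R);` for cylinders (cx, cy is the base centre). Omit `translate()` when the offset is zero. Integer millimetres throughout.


translate([589, 236, 0]) cylinder(h = 1592, r = 100);


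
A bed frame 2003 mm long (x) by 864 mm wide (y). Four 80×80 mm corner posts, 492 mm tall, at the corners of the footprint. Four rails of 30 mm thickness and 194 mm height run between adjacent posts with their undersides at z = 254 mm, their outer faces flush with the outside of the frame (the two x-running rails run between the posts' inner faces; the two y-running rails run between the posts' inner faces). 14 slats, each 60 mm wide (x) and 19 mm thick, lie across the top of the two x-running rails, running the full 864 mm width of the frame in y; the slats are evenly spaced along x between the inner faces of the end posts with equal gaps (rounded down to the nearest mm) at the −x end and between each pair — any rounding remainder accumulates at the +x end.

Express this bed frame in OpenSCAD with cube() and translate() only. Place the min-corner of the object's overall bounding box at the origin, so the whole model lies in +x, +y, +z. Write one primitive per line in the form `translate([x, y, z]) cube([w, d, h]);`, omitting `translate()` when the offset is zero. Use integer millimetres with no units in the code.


cube([80, 80, 492]);
translate([0, 784, 0]) cube([80, 80, 492]);
translate([1923, 0, 0]) cube([80, 80, 492]);
translate([1923, 784, 0]) cube([80, 80, 492]);
translate([80, 0, 254]) cube([1843, 30, 194]);
translate([80, 834, 254]) cube([1843, 30, 194]);
translate([0, 80, 254]) cube([30, 704, 194]);
translate([1973, 80, 254]) cube([30, 704, 194]);
translate([146, 0, 448]) cube([60, 864, 19]);
translate([272, 0, 448]) cube([60, 864, 19]);
translate([398, 0, 448]) cube([60, 864, 19]);
translate([524, 0, 448]) cube([60, 864, 19]);
translate([650, 0, 448]) cube([60, 864, 19]);
translate([776, 0, 448]) cube([60, 864, 19]);
translate([902, 0, 448]) cube([60, 864, 19]);
translate([1028, 0, 448]) cube([60, 864, 19]);
translate([1154, 0, 448]) cube([60, 864, 19]);
translate([1280, 0, 448]) cube([60, 864, 19]);
translate([1406, 0, 448]) cube([60, 864, 19]);
translate([1532, 0, 448]) cube([60, 864, 19]);
translate([1658, 0, 448]) cube([60, 864, 19]);
translate([1784, 0, 448]) cube([60, 864, 19]);


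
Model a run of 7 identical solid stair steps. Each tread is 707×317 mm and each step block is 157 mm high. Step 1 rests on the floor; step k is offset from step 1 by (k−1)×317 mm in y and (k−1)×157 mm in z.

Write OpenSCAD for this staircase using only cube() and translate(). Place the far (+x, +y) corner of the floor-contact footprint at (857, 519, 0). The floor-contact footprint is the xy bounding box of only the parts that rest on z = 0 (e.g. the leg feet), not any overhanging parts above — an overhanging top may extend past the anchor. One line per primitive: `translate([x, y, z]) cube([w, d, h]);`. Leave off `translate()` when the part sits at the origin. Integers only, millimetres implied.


translate([150, 202, 0]) cube([707, 317, 157]);
translate([150, 519, 157]) cube([707, 317, 157]);
translate([150, 836, 314]) cube([707, 317, 157]);
translate([150, 1153, 471]) cube([707, 317, 157]);
translate([150, 1470, 628]) cube([707, 317, 157]);
translate([150, 1787, 785]) cube([707, 317, 157]);
translate([150, 2104, 942]) cube([707, 317, 157]);


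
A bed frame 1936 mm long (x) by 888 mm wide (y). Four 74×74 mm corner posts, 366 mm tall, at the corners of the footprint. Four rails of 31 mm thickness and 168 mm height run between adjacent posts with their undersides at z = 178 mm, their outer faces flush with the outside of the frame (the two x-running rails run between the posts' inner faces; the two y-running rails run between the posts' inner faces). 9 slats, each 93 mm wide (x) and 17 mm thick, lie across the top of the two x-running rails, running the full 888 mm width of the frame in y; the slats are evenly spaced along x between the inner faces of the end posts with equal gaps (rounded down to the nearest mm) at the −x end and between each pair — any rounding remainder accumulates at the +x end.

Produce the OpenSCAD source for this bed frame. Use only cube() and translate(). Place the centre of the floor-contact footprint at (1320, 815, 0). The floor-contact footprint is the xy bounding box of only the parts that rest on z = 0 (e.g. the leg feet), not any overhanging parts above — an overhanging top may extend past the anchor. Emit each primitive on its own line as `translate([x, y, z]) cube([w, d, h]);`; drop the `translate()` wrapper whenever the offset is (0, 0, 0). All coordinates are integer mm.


translate([352, 371, 0]) cube([74, 74, 366]);
translate([352, 1185, 0]) cube([74, 74, 366]);
translate([2214, 371, 0]) cube([74, 74, 366]);
translate([2214, 1185, 0]) cube([74, 74, 366]);
translate([426, 371, 178]) cube([1788, 31, 168]);
translate([426, 1228, 178]) cube([1788, 31, 168]);
translate([352, 445, 178]) cube([31, 740, 168]);
translate([2257, 445, 178]) cube([31, 740, 168]);
translate([521, 371, 346]) cube([93, 888, 17]);
translate([709, 371, 346]) cube([93, 888, 17]);
translate([897, 371, 346]) cube([93, 888, 17]);
translate([1085, 371, 346]) cube([93, 888, 17]);
translate([1273, 371, 346]) cube([93, 888, 17]);
translate([1461, 371, 346]) cube([93, 888, 17]);
translate([1649, 371, 346]) cube([93, 888, 17]);
translate([1837, 371, 346]) cube([93, 888, 17]);
translate([2025, 371, 346]) cube([93, 888, 17]);


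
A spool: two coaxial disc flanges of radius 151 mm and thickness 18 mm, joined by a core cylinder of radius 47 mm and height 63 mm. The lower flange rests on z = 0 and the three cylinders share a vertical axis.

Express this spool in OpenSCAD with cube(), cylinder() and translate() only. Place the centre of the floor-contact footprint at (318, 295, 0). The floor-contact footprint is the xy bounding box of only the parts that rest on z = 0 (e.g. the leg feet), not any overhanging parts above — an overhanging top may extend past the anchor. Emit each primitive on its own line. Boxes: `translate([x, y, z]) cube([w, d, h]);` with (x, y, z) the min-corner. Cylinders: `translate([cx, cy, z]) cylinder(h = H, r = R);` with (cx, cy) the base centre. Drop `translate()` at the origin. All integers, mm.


translate([318, 295, 0]) cylinder(h = 18, r = 151);
translate([318, 295, 18]) cylinder(h = 63, r = 47);
translate([318, 295, 81]) cylinder(h = 18, r = 151);


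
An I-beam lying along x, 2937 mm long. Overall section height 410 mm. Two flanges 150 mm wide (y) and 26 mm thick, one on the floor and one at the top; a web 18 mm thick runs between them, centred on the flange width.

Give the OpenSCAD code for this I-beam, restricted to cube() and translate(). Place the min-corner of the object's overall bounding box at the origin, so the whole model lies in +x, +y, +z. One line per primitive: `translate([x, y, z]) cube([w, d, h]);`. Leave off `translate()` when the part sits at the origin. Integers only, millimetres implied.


cube([2937, 150, 26]);
translate([0, 66, 26]) cube([2937, 18, 358]);
translate([0, 0, 384]) cube([2937, 150, 26]);


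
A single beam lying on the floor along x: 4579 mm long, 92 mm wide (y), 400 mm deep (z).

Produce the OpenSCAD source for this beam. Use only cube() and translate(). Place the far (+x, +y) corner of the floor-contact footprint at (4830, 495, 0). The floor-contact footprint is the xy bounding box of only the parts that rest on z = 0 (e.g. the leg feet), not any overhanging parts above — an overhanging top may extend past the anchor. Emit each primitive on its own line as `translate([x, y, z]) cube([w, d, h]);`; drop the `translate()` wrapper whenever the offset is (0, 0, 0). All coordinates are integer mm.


translate([251, 403, 0]) cube([4579, 92, 400]);


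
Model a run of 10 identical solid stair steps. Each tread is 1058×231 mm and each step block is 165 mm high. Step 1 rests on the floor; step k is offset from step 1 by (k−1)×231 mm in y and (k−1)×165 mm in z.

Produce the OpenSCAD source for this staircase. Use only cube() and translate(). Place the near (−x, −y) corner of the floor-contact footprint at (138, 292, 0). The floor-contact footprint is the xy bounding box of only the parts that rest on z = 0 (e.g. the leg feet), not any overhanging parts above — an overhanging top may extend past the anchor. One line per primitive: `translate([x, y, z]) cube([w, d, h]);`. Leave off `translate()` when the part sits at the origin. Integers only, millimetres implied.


translate([138, 292, 0]) cube([1058, 231, 165]);
translate([138, 523, 165]) cube([1058, 231, 165]);
translate([138, 754, 330]) cube([1058, 231, 165]);
translate([138, 985, 495]) cube([1058, 231, 165]);
translate([138, 1216, 660]) cube([1058, 231, 165]);
translate([138, 1447, 825]) cube([1058, 231, 165]);
translate([138, 1678, 990]) cube([1058, 231, 165]);
translate([138, 1909, 1155]) cube([1058, 231, 165]);
translate([138, 2140, 1320]) cube([1058, 231, 165]);
translate([138, 2371, 1485]) cube([1058, 231, 165]);


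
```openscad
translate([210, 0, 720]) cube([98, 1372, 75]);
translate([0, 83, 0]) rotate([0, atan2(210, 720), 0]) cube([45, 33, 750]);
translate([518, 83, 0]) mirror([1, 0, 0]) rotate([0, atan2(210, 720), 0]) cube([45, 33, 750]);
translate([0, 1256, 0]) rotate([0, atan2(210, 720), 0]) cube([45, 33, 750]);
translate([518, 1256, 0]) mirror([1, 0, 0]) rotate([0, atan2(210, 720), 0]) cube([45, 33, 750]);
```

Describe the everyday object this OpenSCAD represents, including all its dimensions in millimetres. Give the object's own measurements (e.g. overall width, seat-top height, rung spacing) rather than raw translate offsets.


A sawhorse. A 98×1372×75 mm beam (x, y, z) sits on two A-frame leg pairs. Each pair is two raked legs of 45×33 mm section (33 mm along y) splaying symmetrically in x. Each leg rises 720 mm vertically over 210 mm of horizontal reach and is 750 mm long along its own axis. Every leg's outer bottom edge rests on the floor and its outer top edge meets a bottom edge of the beam — the left legs (tilting toward +x) meet the beam's −x bottom edge, the right legs (their mirror images, tilting toward −x) meet its +x bottom edge — so the leg tops tuck under the beam, the beam's underside is 720 mm above the floor, and the feet are 518 mm apart outside-to-outside with the beam centred between them. The two leg pairs are set in 83 mm from either end of the beam.


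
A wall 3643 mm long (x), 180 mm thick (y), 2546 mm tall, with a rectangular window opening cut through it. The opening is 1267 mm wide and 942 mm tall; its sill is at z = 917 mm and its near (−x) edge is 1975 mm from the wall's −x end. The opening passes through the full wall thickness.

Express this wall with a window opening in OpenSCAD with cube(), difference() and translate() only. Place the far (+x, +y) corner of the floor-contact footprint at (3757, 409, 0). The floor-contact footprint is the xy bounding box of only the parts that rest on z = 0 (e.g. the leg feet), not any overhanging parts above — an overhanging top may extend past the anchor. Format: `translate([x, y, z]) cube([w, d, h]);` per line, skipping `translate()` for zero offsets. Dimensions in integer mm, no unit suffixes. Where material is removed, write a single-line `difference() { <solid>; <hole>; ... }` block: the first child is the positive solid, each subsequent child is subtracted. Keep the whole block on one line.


difference() { translate([114, 229, 0]) cube([3643, 180, 2546]); translate([2089, 229, 917]) cube([1267, 180, 942]); }


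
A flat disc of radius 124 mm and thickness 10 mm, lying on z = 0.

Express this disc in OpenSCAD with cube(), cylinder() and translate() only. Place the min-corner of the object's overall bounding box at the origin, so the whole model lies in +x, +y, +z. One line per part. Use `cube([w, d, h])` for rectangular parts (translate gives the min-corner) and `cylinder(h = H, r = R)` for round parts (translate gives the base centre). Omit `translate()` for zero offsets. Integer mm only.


translate([124, 124, 0]) cylinder(h = 10, r = 124);


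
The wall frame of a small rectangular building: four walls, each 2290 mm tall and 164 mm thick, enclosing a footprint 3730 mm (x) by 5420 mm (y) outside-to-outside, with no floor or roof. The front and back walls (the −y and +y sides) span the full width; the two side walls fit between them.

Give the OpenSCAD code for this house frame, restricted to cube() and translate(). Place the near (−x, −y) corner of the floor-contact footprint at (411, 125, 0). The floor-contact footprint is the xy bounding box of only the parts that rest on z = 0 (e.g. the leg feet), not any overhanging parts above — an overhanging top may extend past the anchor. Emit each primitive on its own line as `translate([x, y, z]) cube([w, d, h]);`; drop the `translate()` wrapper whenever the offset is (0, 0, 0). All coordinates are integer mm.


translate([411, 125, 0]) cube([3730, 164, 2290]);
translate([411, 5381, 0]) cube([3730, 164, 2290]);
translate([411, 289, 0]) cube([164, 5092, 2290]);
translate([3977, 289, 0]) cube([164, 5092, 2290]);


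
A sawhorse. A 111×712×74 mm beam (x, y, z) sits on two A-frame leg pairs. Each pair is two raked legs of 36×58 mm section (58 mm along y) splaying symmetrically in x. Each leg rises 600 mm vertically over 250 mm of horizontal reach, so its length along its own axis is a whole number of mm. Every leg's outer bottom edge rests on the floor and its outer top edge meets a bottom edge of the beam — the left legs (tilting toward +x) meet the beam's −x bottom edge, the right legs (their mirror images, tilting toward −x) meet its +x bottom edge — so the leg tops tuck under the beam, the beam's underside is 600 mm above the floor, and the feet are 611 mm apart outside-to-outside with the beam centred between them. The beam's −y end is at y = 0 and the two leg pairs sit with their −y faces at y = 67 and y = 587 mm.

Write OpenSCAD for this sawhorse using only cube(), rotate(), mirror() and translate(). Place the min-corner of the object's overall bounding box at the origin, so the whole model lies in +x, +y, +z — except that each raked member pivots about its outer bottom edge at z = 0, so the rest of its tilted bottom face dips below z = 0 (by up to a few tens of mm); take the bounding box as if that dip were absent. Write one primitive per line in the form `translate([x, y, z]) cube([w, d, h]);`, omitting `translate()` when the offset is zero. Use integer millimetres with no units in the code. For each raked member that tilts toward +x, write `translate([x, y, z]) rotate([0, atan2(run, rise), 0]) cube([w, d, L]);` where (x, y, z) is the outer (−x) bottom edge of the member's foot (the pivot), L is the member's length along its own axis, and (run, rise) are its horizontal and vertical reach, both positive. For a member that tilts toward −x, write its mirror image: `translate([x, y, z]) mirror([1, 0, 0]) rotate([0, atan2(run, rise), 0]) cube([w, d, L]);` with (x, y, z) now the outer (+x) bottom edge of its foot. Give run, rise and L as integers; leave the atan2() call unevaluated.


// leg length = √(250² + 600²) = 650
// right-leg outer foot x = 2·250 + 111 = 611
// beam min-corner = (250, 0, 600)
translate([250, 0, 600]) cube([111, 712, 74]);
translate([0, 67, 0]) rotate([0, atan2(250, 600), 0]) cube([36, 58, 650]);
translate([611, 67, 0]) mirror([1, 0, 0]) rotate([0, atan2(250, 600), 0]) cube([36, 58, 650]);
translate([0, 587, 0]) rotate([0, atan2(250, 600), 0]) cube([36, 58, 650]);
translate([611, 587, 0]) mirror([1, 0, 0]) rotate([0, atan2(250, 600), 0]) cube([36, 58, 650]);


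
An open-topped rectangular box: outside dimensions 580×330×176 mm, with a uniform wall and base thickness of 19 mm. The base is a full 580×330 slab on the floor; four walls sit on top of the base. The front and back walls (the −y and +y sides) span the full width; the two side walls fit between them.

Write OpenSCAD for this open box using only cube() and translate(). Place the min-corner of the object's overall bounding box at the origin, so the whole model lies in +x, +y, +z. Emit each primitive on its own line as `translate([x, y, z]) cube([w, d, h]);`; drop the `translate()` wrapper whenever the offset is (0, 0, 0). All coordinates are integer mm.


cube([580, 330, 19]);
translate([0, 0, 19]) cube([580, 19, 157]);
translate([0, 311, 19]) cube([580, 19, 157]);
translate([0, 19, 19]) cube([19, 292, 157]);
translate([561, 19, 19]) cube([19, 292, 157]);


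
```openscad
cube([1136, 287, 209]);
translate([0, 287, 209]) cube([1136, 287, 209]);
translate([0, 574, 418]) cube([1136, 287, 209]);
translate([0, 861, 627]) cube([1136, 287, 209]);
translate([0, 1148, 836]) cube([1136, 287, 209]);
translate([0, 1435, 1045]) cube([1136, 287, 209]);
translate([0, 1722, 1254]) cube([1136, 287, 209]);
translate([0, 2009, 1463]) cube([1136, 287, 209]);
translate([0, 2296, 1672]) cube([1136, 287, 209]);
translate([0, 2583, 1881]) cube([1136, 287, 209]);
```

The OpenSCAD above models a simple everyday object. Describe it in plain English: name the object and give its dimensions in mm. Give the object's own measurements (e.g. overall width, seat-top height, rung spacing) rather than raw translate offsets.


A straight staircase of 10 solid steps. Each step is 1136 mm wide (x), 287 mm deep (y, the going) and 209 mm tall (the rise). The first step rests on the floor; each subsequent step sits one going further in +y and one rise higher in +z, directly behind and above the previous step with no overlap.


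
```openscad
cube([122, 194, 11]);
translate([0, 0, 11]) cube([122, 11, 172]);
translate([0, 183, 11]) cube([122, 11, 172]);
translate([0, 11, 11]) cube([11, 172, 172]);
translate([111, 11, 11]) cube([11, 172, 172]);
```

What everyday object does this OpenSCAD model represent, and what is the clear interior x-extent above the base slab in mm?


An open box. The internal width is 100 mm.

A 122×194 base slab with four walls standing on it — an open box. The base is 122 mm wide and the walls are 11 mm thick, so the internal width is 122 − 2 × 11 = 100 mm.


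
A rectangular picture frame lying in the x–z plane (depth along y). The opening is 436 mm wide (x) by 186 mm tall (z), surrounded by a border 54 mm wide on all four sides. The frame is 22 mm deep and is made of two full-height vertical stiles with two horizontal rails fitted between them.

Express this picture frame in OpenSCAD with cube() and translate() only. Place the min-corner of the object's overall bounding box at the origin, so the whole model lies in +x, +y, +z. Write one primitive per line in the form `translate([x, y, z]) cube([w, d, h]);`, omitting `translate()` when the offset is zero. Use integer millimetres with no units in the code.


cube([54, 22, 294]);
translate([490, 0, 0]) cube([54, 22, 294]);
translate([54, 0, 0]) cube([436, 22, 54]);
translate([54, 0, 240]) cube([436, 22, 54]);


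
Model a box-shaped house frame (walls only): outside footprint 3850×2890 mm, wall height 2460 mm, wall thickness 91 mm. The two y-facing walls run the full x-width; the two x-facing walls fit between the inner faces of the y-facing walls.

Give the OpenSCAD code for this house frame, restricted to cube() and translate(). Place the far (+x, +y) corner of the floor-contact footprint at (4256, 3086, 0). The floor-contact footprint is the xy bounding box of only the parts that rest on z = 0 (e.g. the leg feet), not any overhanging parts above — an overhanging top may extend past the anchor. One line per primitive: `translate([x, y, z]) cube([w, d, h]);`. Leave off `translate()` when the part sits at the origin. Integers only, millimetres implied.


translate([406, 196, 0]) cube([3850, 91, 2460]);
translate([406, 2995, 0]) cube([3850, 91, 2460]);
translate([406, 287, 0]) cube([91, 2708, 2460]);
translate([4165, 287, 0]) cube([91, 2708, 2460]);


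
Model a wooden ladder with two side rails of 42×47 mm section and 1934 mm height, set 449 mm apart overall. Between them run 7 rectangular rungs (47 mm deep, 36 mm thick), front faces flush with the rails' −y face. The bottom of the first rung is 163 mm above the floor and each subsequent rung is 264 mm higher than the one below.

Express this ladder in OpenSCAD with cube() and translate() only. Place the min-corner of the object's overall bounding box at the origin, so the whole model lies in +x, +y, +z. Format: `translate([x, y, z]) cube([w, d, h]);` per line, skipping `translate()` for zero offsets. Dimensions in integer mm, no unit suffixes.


cube([42, 47, 1934]);
translate([407, 0, 0]) cube([42, 47, 1934]);
translate([42, 0, 163]) cube([365, 47, 36]);
translate([42, 0, 427]) cube([365, 47, 36]);
translate([42, 0, 691]) cube([365, 47, 36]);
translate([42, 0, 955]) cube([365, 47, 36]);
translate([42, 0, 1219]) cube([365, 47, 36]);
translate([42, 0, 1483]) cube([365, 47, 36]);
translate([42, 0, 1747]) cube([365, 47, 36]);


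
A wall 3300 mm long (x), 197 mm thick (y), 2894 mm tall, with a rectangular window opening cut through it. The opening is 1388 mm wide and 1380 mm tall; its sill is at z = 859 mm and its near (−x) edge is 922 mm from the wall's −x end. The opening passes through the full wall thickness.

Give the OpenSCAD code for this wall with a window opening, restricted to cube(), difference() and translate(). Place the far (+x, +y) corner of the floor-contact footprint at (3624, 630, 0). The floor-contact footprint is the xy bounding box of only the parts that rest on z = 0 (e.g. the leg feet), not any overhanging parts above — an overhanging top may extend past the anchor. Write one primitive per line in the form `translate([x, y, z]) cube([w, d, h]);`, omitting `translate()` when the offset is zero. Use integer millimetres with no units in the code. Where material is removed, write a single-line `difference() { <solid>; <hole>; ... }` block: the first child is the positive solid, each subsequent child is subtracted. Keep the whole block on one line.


difference() { translate([324, 433, 0]) cube([3300, 197, 2894]); translate([1246, 433, 859]) cube([1388, 197, 1380]); }


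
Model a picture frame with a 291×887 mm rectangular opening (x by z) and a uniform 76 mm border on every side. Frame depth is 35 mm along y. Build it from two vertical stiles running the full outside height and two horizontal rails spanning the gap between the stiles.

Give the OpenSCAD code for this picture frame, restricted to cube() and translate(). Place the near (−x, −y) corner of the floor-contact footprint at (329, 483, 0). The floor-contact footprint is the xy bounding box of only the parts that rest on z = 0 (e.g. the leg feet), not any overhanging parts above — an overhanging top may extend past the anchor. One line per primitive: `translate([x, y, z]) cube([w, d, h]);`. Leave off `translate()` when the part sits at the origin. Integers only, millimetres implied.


translate([329, 483, 0]) cube([76, 35, 1039]);
translate([696, 483, 0]) cube([76, 35, 1039]);
translate([405, 483, 0]) cube([291, 35, 76]);
translate([405, 483, 963]) cube([291, 35, 76]);


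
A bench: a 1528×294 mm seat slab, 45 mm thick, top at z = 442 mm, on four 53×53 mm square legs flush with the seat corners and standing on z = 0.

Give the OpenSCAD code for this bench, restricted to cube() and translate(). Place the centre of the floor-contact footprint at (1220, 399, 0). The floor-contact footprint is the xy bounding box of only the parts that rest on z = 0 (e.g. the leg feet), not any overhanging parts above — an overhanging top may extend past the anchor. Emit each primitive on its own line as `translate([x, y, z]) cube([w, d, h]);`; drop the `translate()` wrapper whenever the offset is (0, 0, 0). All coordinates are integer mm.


translate([456, 252, 397]) cube([1528, 294, 45]);
translate([456, 252, 0]) cube([53, 53, 397]);
translate([456, 493, 0]) cube([53, 53, 397]);
translate([1931, 252, 0]) cube([53, 53, 397]);
translate([1931, 493, 0]) cube([53, 53, 397]);


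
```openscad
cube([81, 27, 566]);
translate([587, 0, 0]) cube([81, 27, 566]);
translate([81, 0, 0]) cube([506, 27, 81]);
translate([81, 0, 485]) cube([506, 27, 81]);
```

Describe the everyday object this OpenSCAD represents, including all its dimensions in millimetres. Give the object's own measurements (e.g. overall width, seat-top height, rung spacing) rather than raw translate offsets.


A rectangular picture frame lying in the x–z plane (depth along y). The opening is 506 mm wide (x) by 404 mm tall (z), surrounded by a border 81 mm wide on all four sides. The frame is 27 mm deep and is made of two full-height vertical stiles with two horizontal rails fitted between them.


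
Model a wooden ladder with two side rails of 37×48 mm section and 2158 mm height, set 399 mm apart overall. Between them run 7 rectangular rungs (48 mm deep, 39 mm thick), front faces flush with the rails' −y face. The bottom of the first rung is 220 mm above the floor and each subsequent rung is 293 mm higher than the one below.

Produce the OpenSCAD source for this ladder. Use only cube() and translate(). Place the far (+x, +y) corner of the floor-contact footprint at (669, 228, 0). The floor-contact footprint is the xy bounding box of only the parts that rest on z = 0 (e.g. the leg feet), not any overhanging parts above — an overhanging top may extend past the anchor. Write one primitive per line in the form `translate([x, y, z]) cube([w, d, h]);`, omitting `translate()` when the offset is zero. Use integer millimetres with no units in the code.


translate([270, 180, 0]) cube([37, 48, 2158]);
translate([632, 180, 0]) cube([37, 48, 2158]);
translate([307, 180, 220]) cube([325, 48, 39]);
translate([307, 180, 513]) cube([325, 48, 39]);
translate([307, 180, 806]) cube([325, 48, 39]);
translate([307, 180, 1099]) cube([325, 48, 39]);
translate([307, 180, 1392]) cube([325, 48, 39]);
translate([307, 180, 1685]) cube([325, 48, 39]);
translate([307, 180, 1978]) cube([325, 48, 39]);


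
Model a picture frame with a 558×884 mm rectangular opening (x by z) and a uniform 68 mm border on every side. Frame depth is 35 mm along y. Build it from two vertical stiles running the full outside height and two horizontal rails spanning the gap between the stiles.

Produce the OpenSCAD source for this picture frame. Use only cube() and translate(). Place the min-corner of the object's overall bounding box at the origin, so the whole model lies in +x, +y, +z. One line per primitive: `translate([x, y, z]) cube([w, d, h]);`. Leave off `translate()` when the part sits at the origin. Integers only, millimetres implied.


cube([68, 35, 1020]);
translate([626, 0, 0]) cube([68, 35, 1020]);
translate([68, 0, 0]) cube([558, 35, 68]);
translate([68, 0, 952]) cube([558, 35, 68]);


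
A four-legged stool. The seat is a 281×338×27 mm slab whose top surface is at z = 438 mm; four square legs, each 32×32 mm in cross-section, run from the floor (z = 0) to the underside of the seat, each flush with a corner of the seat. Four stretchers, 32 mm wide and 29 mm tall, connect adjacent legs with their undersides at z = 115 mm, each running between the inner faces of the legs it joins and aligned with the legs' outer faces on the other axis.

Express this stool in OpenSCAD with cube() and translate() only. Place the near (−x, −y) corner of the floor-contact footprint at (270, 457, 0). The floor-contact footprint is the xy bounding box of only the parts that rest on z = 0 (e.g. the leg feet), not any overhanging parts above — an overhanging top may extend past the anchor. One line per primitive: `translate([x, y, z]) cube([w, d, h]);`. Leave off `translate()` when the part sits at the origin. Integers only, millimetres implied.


translate([270, 457, 411]) cube([281, 338, 27]);
translate([270, 457, 0]) cube([32, 32, 411]);
translate([519, 457, 0]) cube([32, 32, 411]);
translate([270, 763, 0]) cube([32, 32, 411]);
translate([519, 763, 0]) cube([32, 32, 411]);
translate([302, 457, 115]) cube([217, 32, 29]);
translate([302, 763, 115]) cube([217, 32, 29]);
translate([270, 489, 115]) cube([32, 274, 29]);
translate([519, 489, 115]) cube([32, 274, 29]);


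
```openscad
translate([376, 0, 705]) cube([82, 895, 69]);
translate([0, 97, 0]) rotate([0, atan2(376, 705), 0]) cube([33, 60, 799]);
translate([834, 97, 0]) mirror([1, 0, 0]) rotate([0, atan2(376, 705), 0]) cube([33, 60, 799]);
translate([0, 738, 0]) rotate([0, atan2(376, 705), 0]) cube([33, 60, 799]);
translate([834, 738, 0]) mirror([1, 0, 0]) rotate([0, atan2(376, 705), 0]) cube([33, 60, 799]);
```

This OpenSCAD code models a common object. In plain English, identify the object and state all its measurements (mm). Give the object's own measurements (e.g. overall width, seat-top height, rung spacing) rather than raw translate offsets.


A sawhorse. A 82×895×69 mm beam (x, y, z) sits on two A-frame leg pairs. Each pair is two raked legs of 33×60 mm section (60 mm along y) splaying symmetrically in x. Each leg rises 705 mm vertically over 376 mm of horizontal reach and is 799 mm long along its own axis. Every leg's outer bottom edge rests on the floor and its outer top edge meets a bottom edge of the beam — the left legs (tilting toward +x) meet the beam's −x bottom edge, the right legs (their mirror images, tilting toward −x) meet its +x bottom edge — so the leg tops tuck under the beam, the beam's underside is 705 mm above the floor, and the feet are 834 mm apart outside-to-outside with the beam centred between them. The two leg pairs are set in 97 mm from either end of the beam.


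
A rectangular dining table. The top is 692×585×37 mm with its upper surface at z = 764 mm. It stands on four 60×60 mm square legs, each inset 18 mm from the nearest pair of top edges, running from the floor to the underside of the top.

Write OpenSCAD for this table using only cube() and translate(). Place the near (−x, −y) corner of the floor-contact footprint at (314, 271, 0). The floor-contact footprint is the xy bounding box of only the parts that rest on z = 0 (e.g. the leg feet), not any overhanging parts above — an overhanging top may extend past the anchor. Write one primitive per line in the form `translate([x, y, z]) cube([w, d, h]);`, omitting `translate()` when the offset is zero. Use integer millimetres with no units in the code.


// leg_h = 764 - 37 = 727
translate([296, 253, 727]) cube([692, 585, 37]);
translate([314, 271, 0]) cube([60, 60, 727]);
translate([910, 271, 0]) cube([60, 60, 727]);
translate([314, 760, 0]) cube([60, 60, 727]);
translate([910, 760, 0]) cube([60, 60, 727]);


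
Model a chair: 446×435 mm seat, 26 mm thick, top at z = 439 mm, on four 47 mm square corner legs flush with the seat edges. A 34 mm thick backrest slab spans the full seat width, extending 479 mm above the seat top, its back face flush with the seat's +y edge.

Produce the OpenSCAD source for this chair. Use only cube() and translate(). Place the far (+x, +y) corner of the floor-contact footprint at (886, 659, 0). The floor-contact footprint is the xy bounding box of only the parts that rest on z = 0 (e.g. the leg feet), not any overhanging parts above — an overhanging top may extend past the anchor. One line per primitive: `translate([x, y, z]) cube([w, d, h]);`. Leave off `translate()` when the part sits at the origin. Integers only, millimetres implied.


// leg_h = 439 - 26 = 413
translate([440, 224, 413]) cube([446, 435, 26]);
translate([440, 224, 0]) cube([47, 47, 413]);
translate([839, 224, 0]) cube([47, 47, 413]);
translate([440, 612, 0]) cube([47, 47, 413]);
translate([839, 612, 0]) cube([47, 47, 413]);
translate([440, 625, 439]) cube([446, 34, 479]);


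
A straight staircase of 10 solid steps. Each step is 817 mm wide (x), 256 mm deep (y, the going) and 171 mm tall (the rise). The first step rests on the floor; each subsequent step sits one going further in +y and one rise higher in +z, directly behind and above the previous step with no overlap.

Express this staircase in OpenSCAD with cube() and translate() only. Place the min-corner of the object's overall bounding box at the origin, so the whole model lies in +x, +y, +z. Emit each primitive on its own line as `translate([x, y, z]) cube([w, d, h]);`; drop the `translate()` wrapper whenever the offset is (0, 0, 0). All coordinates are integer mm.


cube([817, 256, 171]);
translate([0, 256, 171]) cube([817, 256, 171]);
translate([0, 512, 342]) cube([817, 256, 171]);
translate([0, 768, 513]) cube([817, 256, 171]);
translate([0, 1024, 684]) cube([817, 256, 171]);
translate([0, 1280, 855]) cube([817, 256, 171]);
translate([0, 1536, 1026]) cube([817, 256, 171]);
translate([0, 1792, 1197]) cube([817, 256, 171]);
translate([0, 2048, 1368]) cube([817, 256, 171]);
translate([0, 2304, 1539]) cube([817, 256, 171]);


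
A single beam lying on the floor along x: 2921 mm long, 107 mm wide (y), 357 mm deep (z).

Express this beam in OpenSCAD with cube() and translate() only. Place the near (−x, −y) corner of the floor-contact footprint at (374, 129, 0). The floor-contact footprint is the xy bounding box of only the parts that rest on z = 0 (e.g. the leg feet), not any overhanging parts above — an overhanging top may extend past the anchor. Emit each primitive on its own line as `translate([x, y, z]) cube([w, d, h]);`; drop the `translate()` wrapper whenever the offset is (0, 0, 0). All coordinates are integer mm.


translate([374, 129, 0]) cube([2921, 107, 357]);


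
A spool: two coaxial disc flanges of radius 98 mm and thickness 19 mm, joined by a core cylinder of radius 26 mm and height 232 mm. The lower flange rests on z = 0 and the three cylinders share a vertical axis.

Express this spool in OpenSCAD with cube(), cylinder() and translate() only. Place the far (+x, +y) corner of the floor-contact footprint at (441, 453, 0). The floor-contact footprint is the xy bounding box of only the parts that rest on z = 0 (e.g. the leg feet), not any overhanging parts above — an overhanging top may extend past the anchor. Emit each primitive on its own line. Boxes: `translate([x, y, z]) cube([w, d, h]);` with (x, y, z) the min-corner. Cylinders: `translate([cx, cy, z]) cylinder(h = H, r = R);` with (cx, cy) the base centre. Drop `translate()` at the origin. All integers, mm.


translate([343, 355, 0]) cylinder(h = 19, r = 98);
translate([343, 355, 19]) cylinder(h = 232, r = 26);
translate([343, 355, 251]) cylinder(h = 19, r = 98);


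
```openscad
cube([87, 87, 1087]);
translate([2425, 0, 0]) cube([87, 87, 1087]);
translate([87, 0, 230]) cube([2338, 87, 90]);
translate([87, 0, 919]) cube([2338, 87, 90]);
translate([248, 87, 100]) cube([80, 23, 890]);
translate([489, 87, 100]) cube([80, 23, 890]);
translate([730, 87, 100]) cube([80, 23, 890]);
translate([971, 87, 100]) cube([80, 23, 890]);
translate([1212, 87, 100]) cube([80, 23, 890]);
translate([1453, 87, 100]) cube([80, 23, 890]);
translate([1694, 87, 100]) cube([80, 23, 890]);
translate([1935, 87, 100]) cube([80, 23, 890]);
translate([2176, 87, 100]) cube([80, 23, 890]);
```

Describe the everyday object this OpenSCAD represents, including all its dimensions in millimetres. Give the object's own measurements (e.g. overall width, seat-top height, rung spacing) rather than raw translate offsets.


A fence section. Two 87×87 mm posts, 1087 mm tall, stand on the floor with a clear span of 2338 mm between their inner faces. Two horizontal rails of 87×90 mm section span the gap between the posts with their undersides at z = 230 mm and z = 919 mm, flush with the posts' −y face. 9 pickets, each 80 mm wide, 23 mm thick and 890 mm tall, are fixed to the +y face of the rails with their bottoms at z = 100 mm, spaced across the span with a 161 mm gap after the −x post and between neighbouring pickets, with 169 mm left before the +x post.


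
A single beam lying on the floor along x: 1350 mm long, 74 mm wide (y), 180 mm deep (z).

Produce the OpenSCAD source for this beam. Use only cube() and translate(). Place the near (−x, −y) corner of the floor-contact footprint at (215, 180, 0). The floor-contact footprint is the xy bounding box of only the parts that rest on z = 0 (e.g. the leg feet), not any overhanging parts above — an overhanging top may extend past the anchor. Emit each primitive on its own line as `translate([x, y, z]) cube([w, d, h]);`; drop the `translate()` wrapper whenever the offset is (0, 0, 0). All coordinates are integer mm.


translate([215, 180, 0]) cube([1350, 74, 180]);


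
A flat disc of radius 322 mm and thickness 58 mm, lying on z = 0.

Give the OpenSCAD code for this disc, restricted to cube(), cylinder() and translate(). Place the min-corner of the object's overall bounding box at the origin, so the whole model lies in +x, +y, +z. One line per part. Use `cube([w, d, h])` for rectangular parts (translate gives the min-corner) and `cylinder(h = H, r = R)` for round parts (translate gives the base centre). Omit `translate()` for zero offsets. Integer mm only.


translate([322, 322, 0]) cylinder(h = 58, r = 322);


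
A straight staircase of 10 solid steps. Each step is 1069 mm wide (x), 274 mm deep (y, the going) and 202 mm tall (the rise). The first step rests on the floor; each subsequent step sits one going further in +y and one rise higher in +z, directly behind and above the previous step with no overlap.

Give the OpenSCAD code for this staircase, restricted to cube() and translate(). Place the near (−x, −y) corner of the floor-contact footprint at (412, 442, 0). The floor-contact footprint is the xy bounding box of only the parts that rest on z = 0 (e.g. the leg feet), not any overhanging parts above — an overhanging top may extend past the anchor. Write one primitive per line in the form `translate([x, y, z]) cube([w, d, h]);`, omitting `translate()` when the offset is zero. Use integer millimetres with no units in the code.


translate([412, 442, 0]) cube([1069, 274, 202]);
translate([412, 716, 202]) cube([1069, 274, 202]);
translate([412, 990, 404]) cube([1069, 274, 202]);
translate([412, 1264, 606]) cube([1069, 274, 202]);
translate([412, 1538, 808]) cube([1069, 274, 202]);
translate([412, 1812, 1010]) cube([1069, 274, 202]);
translate([412, 2086, 1212]) cube([1069, 274, 202]);
translate([412, 2360, 1414]) cube([1069, 274, 202]);
translate([412, 2634, 1616]) cube([1069, 274, 202]);
translate([412, 2908, 1818]) cube([1069, 274, 202]);


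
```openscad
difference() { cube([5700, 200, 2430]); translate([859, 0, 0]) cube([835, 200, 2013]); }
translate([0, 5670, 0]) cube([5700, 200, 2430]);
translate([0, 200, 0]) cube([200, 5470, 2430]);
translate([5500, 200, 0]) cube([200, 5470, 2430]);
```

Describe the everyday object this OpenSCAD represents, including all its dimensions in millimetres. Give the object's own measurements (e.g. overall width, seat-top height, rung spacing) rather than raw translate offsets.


A single room: four walls, each 2430 mm tall and 200 mm thick, enclosing an outside footprint 5700×5870 mm (x × y), no floor or roof. The front and back walls (−y and +y sides) run the full x-width; the side walls fit between their inner faces. A door opening 835 mm wide and 2013 mm tall is cut through the front wall from the floor up, its −x edge 859 mm from the wall's −x end.


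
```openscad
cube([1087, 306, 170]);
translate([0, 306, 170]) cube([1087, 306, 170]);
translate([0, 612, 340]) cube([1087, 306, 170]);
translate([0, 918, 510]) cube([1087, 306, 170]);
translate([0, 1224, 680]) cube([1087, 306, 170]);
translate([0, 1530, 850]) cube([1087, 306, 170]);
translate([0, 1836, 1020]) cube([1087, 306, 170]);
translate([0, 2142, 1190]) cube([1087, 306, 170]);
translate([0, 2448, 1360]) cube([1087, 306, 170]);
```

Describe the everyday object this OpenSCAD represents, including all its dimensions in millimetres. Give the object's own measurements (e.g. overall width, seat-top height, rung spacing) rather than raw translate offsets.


A straight staircase of 9 solid steps. Each step is 1087 mm wide (x), 306 mm deep (y, the going) and 170 mm tall (the rise). The first step rests on the floor; each subsequent step sits one going further in +y and one rise higher in +z, directly behind and above the previous step with no overlap.
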